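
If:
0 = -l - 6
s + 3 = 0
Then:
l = -6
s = -3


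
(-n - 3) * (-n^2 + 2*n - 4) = n^3 + n^2 - 2*n + 12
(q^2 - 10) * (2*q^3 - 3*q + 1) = 2*q^5 - 23*q^3 + q^2 + 30*q - 10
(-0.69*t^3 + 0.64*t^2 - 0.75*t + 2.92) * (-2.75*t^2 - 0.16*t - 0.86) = 1.8975*t^5 - 1.6496*t^4 + 2.5535*t^3 - 8.4604*t^2 + 0.1778*t - 2.5112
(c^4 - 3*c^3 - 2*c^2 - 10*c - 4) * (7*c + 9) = 7*c^5 - 12*c^4 - 41*c^3 - 88*c^2 - 118*c - 36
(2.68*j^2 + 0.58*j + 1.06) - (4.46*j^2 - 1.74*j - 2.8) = -1.78*j^2 + 2.32*j + 3.86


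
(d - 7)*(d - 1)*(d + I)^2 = d^4 - 8*d^3 + 2*I*d^3 + 6*d^2 - 16*I*d^2 + 8*d + 14*I*d - 7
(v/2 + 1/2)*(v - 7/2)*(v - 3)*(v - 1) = v^4/2 - 13*v^3/4 + 19*v^2/4 + 13*v/4 - 21/4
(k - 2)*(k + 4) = k^2 + 2*k - 8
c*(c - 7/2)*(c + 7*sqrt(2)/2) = c^3 - 7*c^2/2 + 7*sqrt(2)*c^2/2 - 49*sqrt(2)*c/4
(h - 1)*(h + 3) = h^2 + 2*h - 3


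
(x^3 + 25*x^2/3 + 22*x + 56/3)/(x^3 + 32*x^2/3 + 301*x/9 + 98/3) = 3*(x^2 + 6*x + 8)/(3*x^2 + 25*x + 42)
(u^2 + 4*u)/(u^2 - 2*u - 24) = u/(u - 6)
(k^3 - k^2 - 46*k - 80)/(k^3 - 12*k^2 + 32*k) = (k^2 + 7*k + 10)/(k*(k - 4))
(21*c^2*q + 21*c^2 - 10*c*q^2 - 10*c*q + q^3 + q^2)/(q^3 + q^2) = 21*c^2/q^2 - 10*c/q + 1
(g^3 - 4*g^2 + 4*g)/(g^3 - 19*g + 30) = g*(g - 2)/(g^2 + 2*g - 15)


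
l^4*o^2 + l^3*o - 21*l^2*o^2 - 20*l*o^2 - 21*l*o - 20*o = (l - 5)*(l + 4)*(l*o + 1)*(l*o + o)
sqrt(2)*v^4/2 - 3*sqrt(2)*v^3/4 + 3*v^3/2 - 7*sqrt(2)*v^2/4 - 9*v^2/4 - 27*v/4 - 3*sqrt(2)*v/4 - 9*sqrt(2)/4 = (v - 3)*(v + 3/2)*(v + sqrt(2))*(sqrt(2)*v/2 + 1/2)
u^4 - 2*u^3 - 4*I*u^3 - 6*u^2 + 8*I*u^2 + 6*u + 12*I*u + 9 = (u - 3)*(u + 1)*(u - 3*I)*(u - I)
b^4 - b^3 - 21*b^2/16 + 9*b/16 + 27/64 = (b - 3/2)*(b - 3/4)*(b + 1/2)*(b + 3/4)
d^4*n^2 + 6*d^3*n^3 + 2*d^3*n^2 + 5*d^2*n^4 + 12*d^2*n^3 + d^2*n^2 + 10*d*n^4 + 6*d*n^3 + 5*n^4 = (d + n)*(d + 5*n)*(d*n + n)^2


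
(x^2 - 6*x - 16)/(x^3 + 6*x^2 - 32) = (x^2 - 6*x - 16)/(x^3 + 6*x^2 - 32)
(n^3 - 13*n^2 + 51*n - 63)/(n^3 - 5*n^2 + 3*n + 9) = (n - 7)/(n + 1)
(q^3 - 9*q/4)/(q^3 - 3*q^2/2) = (q + 3/2)/q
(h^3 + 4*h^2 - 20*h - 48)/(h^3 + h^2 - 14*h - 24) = (h + 6)/(h + 3)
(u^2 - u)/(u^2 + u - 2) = u/(u + 2)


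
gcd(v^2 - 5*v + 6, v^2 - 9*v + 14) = v - 2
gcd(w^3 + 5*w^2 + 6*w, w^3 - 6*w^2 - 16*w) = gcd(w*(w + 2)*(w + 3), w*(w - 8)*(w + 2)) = w^2 + 2*w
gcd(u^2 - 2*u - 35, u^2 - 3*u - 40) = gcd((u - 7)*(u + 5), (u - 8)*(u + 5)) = u + 5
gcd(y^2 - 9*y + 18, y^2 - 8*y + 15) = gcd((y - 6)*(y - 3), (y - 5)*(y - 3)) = y - 3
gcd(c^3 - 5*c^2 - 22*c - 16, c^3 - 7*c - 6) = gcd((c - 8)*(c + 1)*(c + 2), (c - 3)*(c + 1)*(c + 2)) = c^2 + 3*c + 2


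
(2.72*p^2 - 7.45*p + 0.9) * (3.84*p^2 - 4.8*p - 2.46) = 10.4448*p^4 - 41.664*p^3 + 32.5248*p^2 + 14.007*p - 2.214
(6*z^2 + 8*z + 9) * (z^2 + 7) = 6*z^4 + 8*z^3 + 51*z^2 + 56*z + 63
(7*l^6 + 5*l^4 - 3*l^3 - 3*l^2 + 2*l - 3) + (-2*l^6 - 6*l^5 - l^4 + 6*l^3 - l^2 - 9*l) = 5*l^6 - 6*l^5 + 4*l^4 + 3*l^3 - 4*l^2 - 7*l - 3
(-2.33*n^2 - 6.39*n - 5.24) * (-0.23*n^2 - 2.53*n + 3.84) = 0.5359*n^4 + 7.3646*n^3 + 8.4247*n^2 - 11.2804*n - 20.1216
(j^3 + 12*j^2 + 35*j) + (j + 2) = j^3 + 12*j^2 + 36*j + 2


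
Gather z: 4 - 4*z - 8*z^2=-8*z^2 - 4*z + 4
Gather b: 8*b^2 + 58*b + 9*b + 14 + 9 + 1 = 8*b^2 + 67*b + 24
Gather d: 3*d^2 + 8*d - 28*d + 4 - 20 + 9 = 3*d^2 - 20*d - 7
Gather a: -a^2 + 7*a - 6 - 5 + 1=-a^2 + 7*a - 10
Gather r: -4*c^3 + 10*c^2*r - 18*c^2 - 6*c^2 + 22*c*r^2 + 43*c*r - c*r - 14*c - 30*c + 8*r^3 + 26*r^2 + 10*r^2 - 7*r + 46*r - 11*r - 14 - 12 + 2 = -4*c^3 - 24*c^2 - 44*c + 8*r^3 + r^2*(22*c + 36) + r*(10*c^2 + 42*c + 28) - 24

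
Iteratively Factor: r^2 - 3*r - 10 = (r + 2)*(r - 5)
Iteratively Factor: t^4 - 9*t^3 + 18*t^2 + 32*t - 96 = (t + 2)*(t^3 - 11*t^2 + 40*t - 48) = (t - 4)*(t + 2)*(t^2 - 7*t + 12) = (t - 4)^2*(t + 2)*(t - 3)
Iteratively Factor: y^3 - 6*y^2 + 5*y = (y)*(y^2 - 6*y + 5) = y*(y - 1)*(y - 5)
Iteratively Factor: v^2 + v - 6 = (v - 2)*(v + 3)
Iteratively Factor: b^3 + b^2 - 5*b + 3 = (b + 3)*(b^2 - 2*b + 1) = (b - 1)*(b + 3)*(b - 1)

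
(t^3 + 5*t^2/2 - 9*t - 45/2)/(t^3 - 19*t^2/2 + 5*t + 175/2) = (t^2 - 9)/(t^2 - 12*t + 35)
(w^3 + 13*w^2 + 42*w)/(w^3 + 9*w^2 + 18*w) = (w + 7)/(w + 3)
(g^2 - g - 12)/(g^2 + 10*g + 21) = (g - 4)/(g + 7)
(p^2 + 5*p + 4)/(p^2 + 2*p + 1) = (p + 4)/(p + 1)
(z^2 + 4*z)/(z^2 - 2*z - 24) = z/(z - 6)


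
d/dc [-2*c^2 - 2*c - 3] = -4*c - 2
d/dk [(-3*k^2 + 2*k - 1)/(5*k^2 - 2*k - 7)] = 4*(-k^2 + 13*k - 4)/(25*k^4 - 20*k^3 - 66*k^2 + 28*k + 49)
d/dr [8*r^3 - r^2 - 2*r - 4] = 24*r^2 - 2*r - 2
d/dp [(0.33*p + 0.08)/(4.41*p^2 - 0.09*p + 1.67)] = (-1.4553*p^2 - 0.7056*p + 0.5583)/(19.4481*p^4 - 0.7938*p^3 + 14.7375*p^2 - 0.3006*p + 2.7889)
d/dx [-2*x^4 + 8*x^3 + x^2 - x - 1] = -8*x^3 + 24*x^2 + 2*x - 1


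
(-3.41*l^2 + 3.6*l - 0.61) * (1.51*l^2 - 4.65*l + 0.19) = -5.1491*l^4 + 21.2925*l^3 - 18.309*l^2 + 3.5205*l - 0.1159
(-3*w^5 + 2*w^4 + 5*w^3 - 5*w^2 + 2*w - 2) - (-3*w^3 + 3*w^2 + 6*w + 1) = -3*w^5 + 2*w^4 + 8*w^3 - 8*w^2 - 4*w - 3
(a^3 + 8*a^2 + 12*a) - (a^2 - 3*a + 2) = a^3 + 7*a^2 + 15*a - 2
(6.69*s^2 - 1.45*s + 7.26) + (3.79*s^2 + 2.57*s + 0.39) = 10.48*s^2 + 1.12*s + 7.65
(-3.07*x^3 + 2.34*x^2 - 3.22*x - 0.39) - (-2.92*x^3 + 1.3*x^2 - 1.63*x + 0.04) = -0.15*x^3 + 1.04*x^2 - 1.59*x - 0.43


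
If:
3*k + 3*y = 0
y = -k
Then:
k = -y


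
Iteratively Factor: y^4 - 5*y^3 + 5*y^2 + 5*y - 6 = (y - 1)*(y^3 - 4*y^2 + y + 6) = (y - 2)*(y - 1)*(y^2 - 2*y - 3) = (y - 3)*(y - 2)*(y - 1)*(y + 1)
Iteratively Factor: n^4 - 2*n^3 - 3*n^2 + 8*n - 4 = (n - 2)*(n^3 - 3*n + 2) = (n - 2)*(n - 1)*(n^2 + n - 2) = (n - 2)*(n - 1)*(n + 2)*(n - 1)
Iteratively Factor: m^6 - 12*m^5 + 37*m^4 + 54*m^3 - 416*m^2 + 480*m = (m - 4)*(m^5 - 8*m^4 + 5*m^3 + 74*m^2 - 120*m) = (m - 5)*(m - 4)*(m^4 - 3*m^3 - 10*m^2 + 24*m) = (m - 5)*(m - 4)*(m - 2)*(m^3 - m^2 - 12*m) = (m - 5)*(m - 4)*(m - 2)*(m + 3)*(m^2 - 4*m) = (m - 5)*(m - 4)^2*(m - 2)*(m + 3)*(m)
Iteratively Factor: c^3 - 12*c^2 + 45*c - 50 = (c - 2)*(c^2 - 10*c + 25) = (c - 5)*(c - 2)*(c - 5)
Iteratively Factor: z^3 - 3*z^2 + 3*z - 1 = (z - 1)*(z^2 - 2*z + 1) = (z - 1)^2*(z - 1)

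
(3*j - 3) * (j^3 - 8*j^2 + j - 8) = 3*j^4 - 27*j^3 + 27*j^2 - 27*j + 24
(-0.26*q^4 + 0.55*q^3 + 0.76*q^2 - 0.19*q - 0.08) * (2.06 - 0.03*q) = 0.0078*q^5 - 0.5521*q^4 + 1.1102*q^3 + 1.5713*q^2 - 0.389*q - 0.1648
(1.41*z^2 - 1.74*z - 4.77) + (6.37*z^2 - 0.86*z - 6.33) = 7.78*z^2 - 2.6*z - 11.1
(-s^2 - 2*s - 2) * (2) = -2*s^2 - 4*s - 4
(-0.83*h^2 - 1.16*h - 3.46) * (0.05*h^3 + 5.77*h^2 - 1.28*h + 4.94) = -0.0415*h^5 - 4.8471*h^4 - 5.8038*h^3 - 22.5796*h^2 - 1.3016*h - 17.0924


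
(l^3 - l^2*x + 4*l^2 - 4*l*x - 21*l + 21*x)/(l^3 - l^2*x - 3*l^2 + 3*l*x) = (l + 7)/l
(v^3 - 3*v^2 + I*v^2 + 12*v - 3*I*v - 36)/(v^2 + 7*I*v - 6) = (v^3 + v^2*(-3 + I) + 3*v*(4 - I) - 36)/(v^2 + 7*I*v - 6)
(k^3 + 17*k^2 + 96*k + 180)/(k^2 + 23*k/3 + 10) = 3*(k^2 + 11*k + 30)/(3*k + 5)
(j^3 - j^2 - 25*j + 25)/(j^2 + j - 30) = (j^2 + 4*j - 5)/(j + 6)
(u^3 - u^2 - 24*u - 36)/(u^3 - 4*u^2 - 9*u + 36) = (u^2 - 4*u - 12)/(u^2 - 7*u + 12)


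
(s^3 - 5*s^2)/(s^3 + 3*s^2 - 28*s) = s*(s - 5)/(s^2 + 3*s - 28)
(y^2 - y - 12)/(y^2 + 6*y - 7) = (y^2 - y - 12)/(y^2 + 6*y - 7)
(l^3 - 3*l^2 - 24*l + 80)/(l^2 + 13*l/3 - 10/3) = 3*(l^2 - 8*l + 16)/(3*l - 2)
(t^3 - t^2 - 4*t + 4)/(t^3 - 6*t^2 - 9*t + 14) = (t - 2)/(t - 7)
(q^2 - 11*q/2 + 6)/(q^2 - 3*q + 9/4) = 2*(q - 4)/(2*q - 3)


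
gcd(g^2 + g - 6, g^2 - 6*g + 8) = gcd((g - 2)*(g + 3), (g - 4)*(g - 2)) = g - 2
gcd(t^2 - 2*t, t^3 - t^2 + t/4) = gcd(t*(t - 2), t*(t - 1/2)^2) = t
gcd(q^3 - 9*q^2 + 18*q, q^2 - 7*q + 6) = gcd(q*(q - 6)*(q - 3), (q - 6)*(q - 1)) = q - 6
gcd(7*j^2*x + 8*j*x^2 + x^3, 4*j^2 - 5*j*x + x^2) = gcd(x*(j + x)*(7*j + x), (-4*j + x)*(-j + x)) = 1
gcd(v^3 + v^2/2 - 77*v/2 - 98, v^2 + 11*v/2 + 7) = v + 7/2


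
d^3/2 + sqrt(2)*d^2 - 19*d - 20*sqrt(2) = (d/2 + sqrt(2)/2)*(d - 4*sqrt(2))*(d + 5*sqrt(2))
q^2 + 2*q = q*(q + 2)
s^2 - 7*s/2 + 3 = (s - 2)*(s - 3/2)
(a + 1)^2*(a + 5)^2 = a^4 + 12*a^3 + 46*a^2 + 60*a + 25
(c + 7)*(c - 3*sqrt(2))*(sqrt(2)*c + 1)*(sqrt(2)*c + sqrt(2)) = 2*c^4 - 5*sqrt(2)*c^3 + 16*c^3 - 40*sqrt(2)*c^2 + 8*c^2 - 35*sqrt(2)*c - 48*c - 42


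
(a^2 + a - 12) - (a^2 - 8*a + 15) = 9*a - 27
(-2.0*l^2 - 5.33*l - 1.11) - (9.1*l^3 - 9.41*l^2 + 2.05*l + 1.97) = -9.1*l^3 + 7.41*l^2 - 7.38*l - 3.08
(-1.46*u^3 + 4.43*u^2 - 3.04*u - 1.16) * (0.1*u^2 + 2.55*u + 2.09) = -0.146*u^5 - 3.28*u^4 + 7.9411*u^3 + 1.3907*u^2 - 9.3116*u - 2.4244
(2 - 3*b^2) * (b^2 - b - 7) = -3*b^4 + 3*b^3 + 23*b^2 - 2*b - 14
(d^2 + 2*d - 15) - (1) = d^2 + 2*d - 16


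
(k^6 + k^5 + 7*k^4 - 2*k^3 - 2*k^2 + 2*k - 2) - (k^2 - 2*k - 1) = k^6 + k^5 + 7*k^4 - 2*k^3 - 3*k^2 + 4*k - 1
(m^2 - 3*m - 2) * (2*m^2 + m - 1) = 2*m^4 - 5*m^3 - 8*m^2 + m + 2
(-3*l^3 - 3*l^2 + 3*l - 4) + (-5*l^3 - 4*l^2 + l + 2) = -8*l^3 - 7*l^2 + 4*l - 2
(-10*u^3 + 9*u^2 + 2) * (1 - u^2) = 10*u^5 - 9*u^4 - 10*u^3 + 7*u^2 + 2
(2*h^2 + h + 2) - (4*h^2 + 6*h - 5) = -2*h^2 - 5*h + 7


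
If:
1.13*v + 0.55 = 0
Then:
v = -0.49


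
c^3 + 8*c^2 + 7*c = c*(c + 1)*(c + 7)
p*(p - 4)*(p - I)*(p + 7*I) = p^4 - 4*p^3 + 6*I*p^3 + 7*p^2 - 24*I*p^2 - 28*p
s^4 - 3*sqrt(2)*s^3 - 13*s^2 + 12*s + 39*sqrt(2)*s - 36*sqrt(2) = (s - 3)*(s - 1)*(s + 4)*(s - 3*sqrt(2))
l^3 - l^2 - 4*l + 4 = (l - 2)*(l - 1)*(l + 2)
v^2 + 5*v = v*(v + 5)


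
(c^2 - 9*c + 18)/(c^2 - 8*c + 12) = (c - 3)/(c - 2)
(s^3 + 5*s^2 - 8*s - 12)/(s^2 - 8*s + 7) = (s^3 + 5*s^2 - 8*s - 12)/(s^2 - 8*s + 7)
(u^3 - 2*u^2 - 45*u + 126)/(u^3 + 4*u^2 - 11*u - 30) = (u^2 + u - 42)/(u^2 + 7*u + 10)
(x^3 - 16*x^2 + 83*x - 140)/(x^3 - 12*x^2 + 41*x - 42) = (x^2 - 9*x + 20)/(x^2 - 5*x + 6)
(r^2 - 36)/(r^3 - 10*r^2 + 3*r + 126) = (r + 6)/(r^2 - 4*r - 21)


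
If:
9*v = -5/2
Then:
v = -5/18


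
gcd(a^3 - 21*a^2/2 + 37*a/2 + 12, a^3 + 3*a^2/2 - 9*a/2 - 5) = 1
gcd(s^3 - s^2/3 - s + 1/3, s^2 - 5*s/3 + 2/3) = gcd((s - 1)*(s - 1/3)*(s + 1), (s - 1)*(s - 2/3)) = s - 1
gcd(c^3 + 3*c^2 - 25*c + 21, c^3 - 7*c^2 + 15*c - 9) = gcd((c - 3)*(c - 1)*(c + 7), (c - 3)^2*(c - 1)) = c^2 - 4*c + 3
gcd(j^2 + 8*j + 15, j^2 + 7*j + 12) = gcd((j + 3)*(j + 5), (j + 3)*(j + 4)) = j + 3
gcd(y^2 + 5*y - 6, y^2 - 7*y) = 1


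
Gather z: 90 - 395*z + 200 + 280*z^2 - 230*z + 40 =280*z^2 - 625*z + 330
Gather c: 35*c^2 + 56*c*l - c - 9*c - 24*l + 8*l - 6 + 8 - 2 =35*c^2 + c*(56*l - 10) - 16*l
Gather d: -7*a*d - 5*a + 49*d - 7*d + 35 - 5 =-5*a + d*(42 - 7*a) + 30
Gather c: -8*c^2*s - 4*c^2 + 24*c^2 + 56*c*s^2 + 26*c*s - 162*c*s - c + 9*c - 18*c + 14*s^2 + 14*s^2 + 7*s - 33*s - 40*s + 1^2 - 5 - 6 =c^2*(20 - 8*s) + c*(56*s^2 - 136*s - 10) + 28*s^2 - 66*s - 10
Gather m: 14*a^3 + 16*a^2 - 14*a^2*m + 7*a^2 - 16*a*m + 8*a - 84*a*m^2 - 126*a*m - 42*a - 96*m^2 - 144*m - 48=14*a^3 + 23*a^2 - 34*a + m^2*(-84*a - 96) + m*(-14*a^2 - 142*a - 144) - 48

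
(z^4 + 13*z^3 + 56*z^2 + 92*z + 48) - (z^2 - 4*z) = z^4 + 13*z^3 + 55*z^2 + 96*z + 48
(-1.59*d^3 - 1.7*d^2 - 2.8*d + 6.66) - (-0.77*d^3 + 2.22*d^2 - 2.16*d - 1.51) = -0.82*d^3 - 3.92*d^2 - 0.64*d + 8.17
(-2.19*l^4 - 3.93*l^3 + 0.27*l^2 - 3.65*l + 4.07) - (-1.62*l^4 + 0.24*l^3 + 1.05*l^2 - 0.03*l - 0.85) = -0.57*l^4 - 4.17*l^3 - 0.78*l^2 - 3.62*l + 4.92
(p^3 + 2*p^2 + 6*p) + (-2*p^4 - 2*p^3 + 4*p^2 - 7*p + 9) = -2*p^4 - p^3 + 6*p^2 - p + 9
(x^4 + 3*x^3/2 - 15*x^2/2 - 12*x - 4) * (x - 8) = x^5 - 13*x^4/2 - 39*x^3/2 + 48*x^2 + 92*x + 32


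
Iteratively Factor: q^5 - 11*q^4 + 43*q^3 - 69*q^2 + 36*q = (q)*(q^4 - 11*q^3 + 43*q^2 - 69*q + 36) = q*(q - 3)*(q^3 - 8*q^2 + 19*q - 12) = q*(q - 3)^2*(q^2 - 5*q + 4) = q*(q - 4)*(q - 3)^2*(q - 1)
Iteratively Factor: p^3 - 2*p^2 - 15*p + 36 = (p + 4)*(p^2 - 6*p + 9) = (p - 3)*(p + 4)*(p - 3)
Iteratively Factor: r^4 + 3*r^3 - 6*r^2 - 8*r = (r)*(r^3 + 3*r^2 - 6*r - 8) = r*(r + 1)*(r^2 + 2*r - 8) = r*(r + 1)*(r + 4)*(r - 2)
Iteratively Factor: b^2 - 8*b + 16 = (b - 4)*(b - 4)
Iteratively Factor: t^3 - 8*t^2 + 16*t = (t)*(t^2 - 8*t + 16) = t*(t - 4)*(t - 4)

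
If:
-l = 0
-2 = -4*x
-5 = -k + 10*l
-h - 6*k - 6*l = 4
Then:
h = -34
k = 5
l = 0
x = 1/2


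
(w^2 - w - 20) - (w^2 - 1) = -w - 19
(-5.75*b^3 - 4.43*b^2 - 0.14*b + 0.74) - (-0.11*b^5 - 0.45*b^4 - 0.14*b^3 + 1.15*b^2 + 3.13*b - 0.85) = 0.11*b^5 + 0.45*b^4 - 5.61*b^3 - 5.58*b^2 - 3.27*b + 1.59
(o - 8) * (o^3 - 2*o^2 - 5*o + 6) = o^4 - 10*o^3 + 11*o^2 + 46*o - 48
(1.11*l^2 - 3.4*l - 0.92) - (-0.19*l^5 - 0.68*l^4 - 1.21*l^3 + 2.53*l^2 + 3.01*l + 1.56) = 0.19*l^5 + 0.68*l^4 + 1.21*l^3 - 1.42*l^2 - 6.41*l - 2.48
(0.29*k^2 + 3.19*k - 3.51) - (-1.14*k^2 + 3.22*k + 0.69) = 1.43*k^2 - 0.0300000000000002*k - 4.2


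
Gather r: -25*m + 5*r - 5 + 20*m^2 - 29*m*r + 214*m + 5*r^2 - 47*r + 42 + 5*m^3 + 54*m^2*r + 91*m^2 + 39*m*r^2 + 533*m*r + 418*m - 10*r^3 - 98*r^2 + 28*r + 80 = 5*m^3 + 111*m^2 + 607*m - 10*r^3 + r^2*(39*m - 93) + r*(54*m^2 + 504*m - 14) + 117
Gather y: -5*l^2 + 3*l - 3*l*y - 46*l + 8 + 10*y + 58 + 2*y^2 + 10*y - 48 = -5*l^2 - 43*l + 2*y^2 + y*(20 - 3*l) + 18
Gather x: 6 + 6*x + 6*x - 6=12*x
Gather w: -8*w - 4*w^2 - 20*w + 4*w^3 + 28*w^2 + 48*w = 4*w^3 + 24*w^2 + 20*w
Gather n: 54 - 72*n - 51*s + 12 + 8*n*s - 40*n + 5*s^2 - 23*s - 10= n*(8*s - 112) + 5*s^2 - 74*s + 56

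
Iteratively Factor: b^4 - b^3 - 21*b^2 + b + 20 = (b - 5)*(b^3 + 4*b^2 - b - 4) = (b - 5)*(b + 1)*(b^2 + 3*b - 4) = (b - 5)*(b + 1)*(b + 4)*(b - 1)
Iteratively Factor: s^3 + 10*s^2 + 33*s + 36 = (s + 3)*(s^2 + 7*s + 12) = (s + 3)*(s + 4)*(s + 3)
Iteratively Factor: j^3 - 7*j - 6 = (j + 2)*(j^2 - 2*j - 3) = (j + 1)*(j + 2)*(j - 3)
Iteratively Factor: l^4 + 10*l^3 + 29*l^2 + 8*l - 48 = (l - 1)*(l^3 + 11*l^2 + 40*l + 48) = (l - 1)*(l + 3)*(l^2 + 8*l + 16) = (l - 1)*(l + 3)*(l + 4)*(l + 4)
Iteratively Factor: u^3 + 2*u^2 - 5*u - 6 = (u + 3)*(u^2 - u - 2) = (u - 2)*(u + 3)*(u + 1)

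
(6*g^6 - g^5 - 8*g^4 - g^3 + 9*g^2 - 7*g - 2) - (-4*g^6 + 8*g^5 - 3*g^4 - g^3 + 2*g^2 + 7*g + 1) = 10*g^6 - 9*g^5 - 5*g^4 + 7*g^2 - 14*g - 3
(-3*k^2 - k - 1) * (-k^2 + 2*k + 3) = 3*k^4 - 5*k^3 - 10*k^2 - 5*k - 3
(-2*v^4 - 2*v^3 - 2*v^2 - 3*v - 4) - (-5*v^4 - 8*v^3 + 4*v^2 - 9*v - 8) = 3*v^4 + 6*v^3 - 6*v^2 + 6*v + 4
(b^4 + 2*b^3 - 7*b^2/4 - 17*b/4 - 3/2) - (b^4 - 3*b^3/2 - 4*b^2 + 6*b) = 7*b^3/2 + 9*b^2/4 - 41*b/4 - 3/2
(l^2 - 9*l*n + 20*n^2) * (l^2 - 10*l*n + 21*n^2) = l^4 - 19*l^3*n + 131*l^2*n^2 - 389*l*n^3 + 420*n^4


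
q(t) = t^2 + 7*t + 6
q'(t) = 2*t + 7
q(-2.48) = -5.21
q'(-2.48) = 2.04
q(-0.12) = 5.17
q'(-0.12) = 6.76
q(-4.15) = -5.83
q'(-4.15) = -1.30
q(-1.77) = -3.26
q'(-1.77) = 3.46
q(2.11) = 25.22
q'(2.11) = 11.22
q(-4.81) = -4.53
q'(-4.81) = -2.62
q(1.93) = 23.23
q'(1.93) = 10.86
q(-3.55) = -6.25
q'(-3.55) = -0.10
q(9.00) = 150.00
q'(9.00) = 25.00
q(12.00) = 234.00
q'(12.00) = 31.00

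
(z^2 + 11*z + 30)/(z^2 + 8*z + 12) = (z + 5)/(z + 2)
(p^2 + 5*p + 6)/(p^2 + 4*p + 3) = (p + 2)/(p + 1)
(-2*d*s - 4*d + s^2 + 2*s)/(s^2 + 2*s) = (-2*d + s)/s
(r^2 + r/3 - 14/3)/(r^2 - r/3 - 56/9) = 3*(r - 2)/(3*r - 8)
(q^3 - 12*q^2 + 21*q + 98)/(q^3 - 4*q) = (q^2 - 14*q + 49)/(q*(q - 2))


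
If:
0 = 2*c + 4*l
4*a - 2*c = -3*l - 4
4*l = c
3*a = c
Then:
No Solution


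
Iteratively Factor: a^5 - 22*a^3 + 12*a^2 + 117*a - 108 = (a - 1)*(a^4 + a^3 - 21*a^2 - 9*a + 108) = (a - 1)*(a + 3)*(a^3 - 2*a^2 - 15*a + 36) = (a - 1)*(a + 3)*(a + 4)*(a^2 - 6*a + 9) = (a - 3)*(a - 1)*(a + 3)*(a + 4)*(a - 3)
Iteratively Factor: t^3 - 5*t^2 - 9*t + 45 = (t + 3)*(t^2 - 8*t + 15) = (t - 3)*(t + 3)*(t - 5)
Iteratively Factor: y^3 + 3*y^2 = (y)*(y^2 + 3*y) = y^2*(y + 3)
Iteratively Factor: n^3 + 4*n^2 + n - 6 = (n - 1)*(n^2 + 5*n + 6) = (n - 1)*(n + 2)*(n + 3)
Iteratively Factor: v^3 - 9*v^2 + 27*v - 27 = (v - 3)*(v^2 - 6*v + 9) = (v - 3)^2*(v - 3)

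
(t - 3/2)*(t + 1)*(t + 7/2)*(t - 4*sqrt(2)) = t^4 - 4*sqrt(2)*t^3 + 3*t^3 - 12*sqrt(2)*t^2 - 13*t^2/4 - 21*t/4 + 13*sqrt(2)*t + 21*sqrt(2)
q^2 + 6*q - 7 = (q - 1)*(q + 7)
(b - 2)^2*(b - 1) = b^3 - 5*b^2 + 8*b - 4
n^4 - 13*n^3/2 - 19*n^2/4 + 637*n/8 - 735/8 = (n - 5)*(n - 7/2)*(n - 3/2)*(n + 7/2)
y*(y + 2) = y^2 + 2*y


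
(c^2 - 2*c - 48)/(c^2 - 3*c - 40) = (c + 6)/(c + 5)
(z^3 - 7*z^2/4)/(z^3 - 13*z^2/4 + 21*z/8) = 2*z/(2*z - 3)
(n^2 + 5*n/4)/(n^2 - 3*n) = (n + 5/4)/(n - 3)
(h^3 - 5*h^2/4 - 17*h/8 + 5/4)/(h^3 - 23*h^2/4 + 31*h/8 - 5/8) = (4*h^2 - 3*h - 10)/(4*h^2 - 21*h + 5)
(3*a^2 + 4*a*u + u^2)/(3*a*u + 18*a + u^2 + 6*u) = (a + u)/(u + 6)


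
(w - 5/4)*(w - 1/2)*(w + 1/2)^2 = w^4 - 3*w^3/4 - 7*w^2/8 + 3*w/16 + 5/32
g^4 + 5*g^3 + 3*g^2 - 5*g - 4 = (g - 1)*(g + 1)^2*(g + 4)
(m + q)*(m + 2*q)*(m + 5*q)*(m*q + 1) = m^4*q + 8*m^3*q^2 + m^3 + 17*m^2*q^3 + 8*m^2*q + 10*m*q^4 + 17*m*q^2 + 10*q^3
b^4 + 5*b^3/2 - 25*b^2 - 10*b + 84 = (b - 7/2)*(b - 2)*(b + 2)*(b + 6)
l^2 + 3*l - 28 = (l - 4)*(l + 7)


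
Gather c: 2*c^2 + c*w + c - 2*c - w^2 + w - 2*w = 2*c^2 + c*(w - 1) - w^2 - w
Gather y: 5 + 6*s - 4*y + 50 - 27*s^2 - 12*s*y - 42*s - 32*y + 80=-27*s^2 - 36*s + y*(-12*s - 36) + 135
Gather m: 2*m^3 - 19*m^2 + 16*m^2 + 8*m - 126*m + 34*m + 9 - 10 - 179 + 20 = 2*m^3 - 3*m^2 - 84*m - 160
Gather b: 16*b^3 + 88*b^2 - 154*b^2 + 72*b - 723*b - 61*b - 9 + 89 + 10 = 16*b^3 - 66*b^2 - 712*b + 90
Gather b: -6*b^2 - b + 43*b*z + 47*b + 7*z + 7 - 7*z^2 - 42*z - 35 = -6*b^2 + b*(43*z + 46) - 7*z^2 - 35*z - 28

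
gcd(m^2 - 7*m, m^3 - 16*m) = m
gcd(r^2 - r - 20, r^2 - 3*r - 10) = r - 5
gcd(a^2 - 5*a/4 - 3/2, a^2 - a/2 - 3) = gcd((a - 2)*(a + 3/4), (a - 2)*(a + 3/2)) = a - 2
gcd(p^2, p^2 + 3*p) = p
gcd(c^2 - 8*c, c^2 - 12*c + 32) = c - 8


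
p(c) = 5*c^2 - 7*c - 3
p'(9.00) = 83.00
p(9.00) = 339.00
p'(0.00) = -7.00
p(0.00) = -3.00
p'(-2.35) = -30.50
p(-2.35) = 41.06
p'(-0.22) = -9.20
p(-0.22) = -1.22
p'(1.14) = 4.40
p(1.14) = -4.48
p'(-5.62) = -63.20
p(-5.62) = 194.26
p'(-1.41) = -21.10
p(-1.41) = 16.81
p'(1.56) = 8.60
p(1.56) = -1.75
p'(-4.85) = -55.50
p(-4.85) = 148.56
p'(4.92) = 42.20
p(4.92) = 83.59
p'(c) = 10*c - 7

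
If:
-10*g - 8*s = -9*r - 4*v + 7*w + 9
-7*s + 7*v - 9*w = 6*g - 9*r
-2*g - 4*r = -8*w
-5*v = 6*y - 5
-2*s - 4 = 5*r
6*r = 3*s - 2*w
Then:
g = -5156/6075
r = -2336/6075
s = -1262/1215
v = -2177/1215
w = -91/225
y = 1696/729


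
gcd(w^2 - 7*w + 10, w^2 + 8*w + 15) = 1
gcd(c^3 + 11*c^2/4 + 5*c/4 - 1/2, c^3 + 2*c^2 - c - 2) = c^2 + 3*c + 2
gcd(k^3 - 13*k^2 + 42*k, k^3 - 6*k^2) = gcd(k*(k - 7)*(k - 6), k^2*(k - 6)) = k^2 - 6*k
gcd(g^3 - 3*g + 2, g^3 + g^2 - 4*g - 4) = g + 2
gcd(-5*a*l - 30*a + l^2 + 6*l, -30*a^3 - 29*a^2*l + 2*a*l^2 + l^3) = 5*a - l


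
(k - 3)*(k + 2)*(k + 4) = k^3 + 3*k^2 - 10*k - 24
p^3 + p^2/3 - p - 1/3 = (p - 1)*(p + 1/3)*(p + 1)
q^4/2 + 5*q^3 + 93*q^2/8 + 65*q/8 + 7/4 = (q/2 + 1)*(q + 1/2)^2*(q + 7)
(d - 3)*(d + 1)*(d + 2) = d^3 - 7*d - 6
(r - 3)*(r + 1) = r^2 - 2*r - 3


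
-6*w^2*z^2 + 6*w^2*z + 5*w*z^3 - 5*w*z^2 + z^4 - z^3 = z*(-w + z)*(6*w + z)*(z - 1)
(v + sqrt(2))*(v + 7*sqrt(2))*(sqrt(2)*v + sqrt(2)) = sqrt(2)*v^3 + sqrt(2)*v^2 + 16*v^2 + 16*v + 14*sqrt(2)*v + 14*sqrt(2)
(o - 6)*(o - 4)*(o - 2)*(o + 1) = o^4 - 11*o^3 + 32*o^2 - 4*o - 48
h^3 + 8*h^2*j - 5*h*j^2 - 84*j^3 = (h - 3*j)*(h + 4*j)*(h + 7*j)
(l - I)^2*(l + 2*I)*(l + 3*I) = l^4 + 3*I*l^3 + 3*l^2 + 7*I*l + 6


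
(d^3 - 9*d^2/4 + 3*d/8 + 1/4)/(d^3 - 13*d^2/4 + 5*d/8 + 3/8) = (d - 2)/(d - 3)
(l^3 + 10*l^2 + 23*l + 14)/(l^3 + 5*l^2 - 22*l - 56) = (l + 1)/(l - 4)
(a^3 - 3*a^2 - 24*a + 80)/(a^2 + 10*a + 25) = (a^2 - 8*a + 16)/(a + 5)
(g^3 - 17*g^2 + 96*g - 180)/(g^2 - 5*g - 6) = (g^2 - 11*g + 30)/(g + 1)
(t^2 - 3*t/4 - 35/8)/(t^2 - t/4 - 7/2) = (t - 5/2)/(t - 2)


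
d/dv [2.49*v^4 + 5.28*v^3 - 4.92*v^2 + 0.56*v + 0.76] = 9.96*v^3 + 15.84*v^2 - 9.84*v + 0.56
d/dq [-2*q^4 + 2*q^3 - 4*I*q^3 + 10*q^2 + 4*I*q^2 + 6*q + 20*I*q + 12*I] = -8*q^3 + q^2*(6 - 12*I) + q*(20 + 8*I) + 6 + 20*I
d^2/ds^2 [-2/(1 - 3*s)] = 36/(3*s - 1)^3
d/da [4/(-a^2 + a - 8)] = 4*(2*a - 1)/(a^2 - a + 8)^2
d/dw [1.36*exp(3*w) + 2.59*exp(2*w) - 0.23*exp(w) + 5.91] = (4.08*exp(2*w) + 5.18*exp(w) - 0.23)*exp(w)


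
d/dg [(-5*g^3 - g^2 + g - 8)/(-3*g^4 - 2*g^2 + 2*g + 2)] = ((15*g^2 + 2*g - 1)*(3*g^4 + 2*g^2 - 2*g - 2) - 2*(6*g^3 + 2*g - 1)*(5*g^3 + g^2 - g + 8))/(3*g^4 + 2*g^2 - 2*g - 2)^2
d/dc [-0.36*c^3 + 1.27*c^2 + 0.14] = c*(2.54 - 1.08*c)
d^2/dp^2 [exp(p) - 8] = exp(p)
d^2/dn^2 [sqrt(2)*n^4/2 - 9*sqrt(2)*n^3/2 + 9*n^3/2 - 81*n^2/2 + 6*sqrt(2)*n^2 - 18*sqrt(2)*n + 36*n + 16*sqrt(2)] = 6*sqrt(2)*n^2 - 27*sqrt(2)*n + 27*n - 81 + 12*sqrt(2)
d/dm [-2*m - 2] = -2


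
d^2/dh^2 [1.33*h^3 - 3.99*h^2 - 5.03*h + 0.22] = 7.98*h - 7.98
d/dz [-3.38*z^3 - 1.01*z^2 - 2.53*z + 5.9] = -10.14*z^2 - 2.02*z - 2.53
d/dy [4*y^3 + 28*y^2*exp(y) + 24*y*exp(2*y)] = 28*y^2*exp(y) + 12*y^2 + 48*y*exp(2*y) + 56*y*exp(y) + 24*exp(2*y)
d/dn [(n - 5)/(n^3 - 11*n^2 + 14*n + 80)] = 2*(3 - n)/(n^4 - 12*n^3 + 4*n^2 + 192*n + 256)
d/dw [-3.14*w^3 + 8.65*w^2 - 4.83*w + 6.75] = -9.42*w^2 + 17.3*w - 4.83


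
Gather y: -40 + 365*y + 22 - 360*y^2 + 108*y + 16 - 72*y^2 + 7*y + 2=-432*y^2 + 480*y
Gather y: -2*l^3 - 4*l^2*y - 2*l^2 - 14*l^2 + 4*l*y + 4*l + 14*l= -2*l^3 - 16*l^2 + 18*l + y*(-4*l^2 + 4*l)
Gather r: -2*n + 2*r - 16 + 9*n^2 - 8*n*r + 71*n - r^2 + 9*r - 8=9*n^2 + 69*n - r^2 + r*(11 - 8*n) - 24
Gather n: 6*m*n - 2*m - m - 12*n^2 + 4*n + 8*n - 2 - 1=-3*m - 12*n^2 + n*(6*m + 12) - 3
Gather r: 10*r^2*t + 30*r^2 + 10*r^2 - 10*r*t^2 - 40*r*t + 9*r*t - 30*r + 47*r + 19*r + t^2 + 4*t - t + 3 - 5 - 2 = r^2*(10*t + 40) + r*(-10*t^2 - 31*t + 36) + t^2 + 3*t - 4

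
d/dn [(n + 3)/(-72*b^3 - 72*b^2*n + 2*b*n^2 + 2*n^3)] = (-36*b^3 - 36*b^2*n + b*n^2 + n^3 - (n + 3)*(-36*b^2 + 2*b*n + 3*n^2))/(2*(36*b^3 + 36*b^2*n - b*n^2 - n^3)^2)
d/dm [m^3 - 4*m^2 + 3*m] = 3*m^2 - 8*m + 3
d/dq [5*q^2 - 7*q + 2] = 10*q - 7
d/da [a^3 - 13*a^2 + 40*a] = 3*a^2 - 26*a + 40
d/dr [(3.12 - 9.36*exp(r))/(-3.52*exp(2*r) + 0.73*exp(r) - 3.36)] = (-32.9472*exp(2*r) + 21.9648*exp(r) + 29.172)*exp(r)/(12.3904*exp(4*r) - 5.1392*exp(3*r) + 24.1873*exp(2*r) - 4.9056*exp(r) + 11.2896)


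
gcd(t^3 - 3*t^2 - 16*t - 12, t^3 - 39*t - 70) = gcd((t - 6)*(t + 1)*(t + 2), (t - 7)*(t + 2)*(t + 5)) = t + 2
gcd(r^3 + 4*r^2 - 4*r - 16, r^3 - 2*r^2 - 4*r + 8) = r^2 - 4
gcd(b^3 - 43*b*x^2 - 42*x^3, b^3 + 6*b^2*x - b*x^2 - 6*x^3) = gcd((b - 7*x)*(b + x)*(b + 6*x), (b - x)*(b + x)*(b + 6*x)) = b^2 + 7*b*x + 6*x^2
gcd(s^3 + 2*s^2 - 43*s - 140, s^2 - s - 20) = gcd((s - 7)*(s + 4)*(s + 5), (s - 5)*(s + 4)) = s + 4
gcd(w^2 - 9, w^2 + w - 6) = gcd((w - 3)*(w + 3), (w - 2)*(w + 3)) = w + 3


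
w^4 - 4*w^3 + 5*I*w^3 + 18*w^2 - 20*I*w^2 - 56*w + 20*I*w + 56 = (w - 2)^2*(w - 2*I)*(w + 7*I)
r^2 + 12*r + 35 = (r + 5)*(r + 7)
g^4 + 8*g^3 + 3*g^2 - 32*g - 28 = (g - 2)*(g + 1)*(g + 2)*(g + 7)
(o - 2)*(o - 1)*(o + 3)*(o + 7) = o^4 + 7*o^3 - 7*o^2 - 43*o + 42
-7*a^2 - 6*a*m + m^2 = (-7*a + m)*(a + m)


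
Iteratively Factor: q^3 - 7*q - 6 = (q + 1)*(q^2 - q - 6) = (q + 1)*(q + 2)*(q - 3)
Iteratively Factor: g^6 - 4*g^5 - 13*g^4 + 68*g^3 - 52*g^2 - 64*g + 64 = (g + 4)*(g^5 - 8*g^4 + 19*g^3 - 8*g^2 - 20*g + 16) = (g - 4)*(g + 4)*(g^4 - 4*g^3 + 3*g^2 + 4*g - 4) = (g - 4)*(g - 1)*(g + 4)*(g^3 - 3*g^2 + 4) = (g - 4)*(g - 2)*(g - 1)*(g + 4)*(g^2 - g - 2) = (g - 4)*(g - 2)^2*(g - 1)*(g + 4)*(g + 1)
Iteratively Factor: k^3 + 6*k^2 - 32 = (k + 4)*(k^2 + 2*k - 8) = (k + 4)^2*(k - 2)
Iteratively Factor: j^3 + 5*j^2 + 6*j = (j)*(j^2 + 5*j + 6) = j*(j + 2)*(j + 3)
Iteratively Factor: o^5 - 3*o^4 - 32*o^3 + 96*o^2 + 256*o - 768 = (o + 4)*(o^4 - 7*o^3 - 4*o^2 + 112*o - 192) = (o - 4)*(o + 4)*(o^3 - 3*o^2 - 16*o + 48) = (o - 4)^2*(o + 4)*(o^2 + o - 12) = (o - 4)^2*(o + 4)^2*(o - 3)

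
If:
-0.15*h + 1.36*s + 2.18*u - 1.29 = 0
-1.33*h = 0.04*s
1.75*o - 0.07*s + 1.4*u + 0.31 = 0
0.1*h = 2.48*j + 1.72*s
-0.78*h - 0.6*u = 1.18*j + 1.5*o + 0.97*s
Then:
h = -0.03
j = -0.77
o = -0.05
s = 1.10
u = -0.10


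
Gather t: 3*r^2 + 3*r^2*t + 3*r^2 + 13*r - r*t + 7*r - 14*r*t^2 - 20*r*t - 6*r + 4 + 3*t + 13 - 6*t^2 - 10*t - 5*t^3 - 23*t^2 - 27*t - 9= 6*r^2 + 14*r - 5*t^3 + t^2*(-14*r - 29) + t*(3*r^2 - 21*r - 34) + 8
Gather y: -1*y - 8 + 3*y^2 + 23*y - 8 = 3*y^2 + 22*y - 16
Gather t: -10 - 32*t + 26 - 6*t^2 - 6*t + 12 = -6*t^2 - 38*t + 28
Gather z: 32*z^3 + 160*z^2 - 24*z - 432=32*z^3 + 160*z^2 - 24*z - 432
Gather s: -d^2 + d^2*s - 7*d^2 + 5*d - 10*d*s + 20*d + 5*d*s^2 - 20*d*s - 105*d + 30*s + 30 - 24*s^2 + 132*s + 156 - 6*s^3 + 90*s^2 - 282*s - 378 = -8*d^2 - 80*d - 6*s^3 + s^2*(5*d + 66) + s*(d^2 - 30*d - 120) - 192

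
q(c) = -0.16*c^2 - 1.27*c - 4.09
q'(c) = -0.32*c - 1.27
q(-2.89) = -1.76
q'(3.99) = -2.55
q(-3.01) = -1.72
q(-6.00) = -2.23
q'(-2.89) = -0.35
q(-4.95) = -1.72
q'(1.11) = -1.63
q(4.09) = -11.96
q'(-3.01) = -0.31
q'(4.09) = -2.58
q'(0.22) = -1.34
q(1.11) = -5.70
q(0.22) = -4.38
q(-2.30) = -2.02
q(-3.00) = -1.72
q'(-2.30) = -0.53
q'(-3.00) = -0.31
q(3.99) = -11.70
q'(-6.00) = 0.65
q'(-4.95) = 0.31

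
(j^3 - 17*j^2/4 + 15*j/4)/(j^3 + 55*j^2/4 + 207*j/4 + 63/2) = j*(4*j^2 - 17*j + 15)/(4*j^3 + 55*j^2 + 207*j + 126)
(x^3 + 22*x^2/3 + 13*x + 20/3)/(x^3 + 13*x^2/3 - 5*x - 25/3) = (3*x + 4)/(3*x - 5)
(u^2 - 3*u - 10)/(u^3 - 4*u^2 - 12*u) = (u - 5)/(u*(u - 6))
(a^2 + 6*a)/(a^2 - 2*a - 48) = a/(a - 8)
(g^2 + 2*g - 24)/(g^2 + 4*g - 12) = (g - 4)/(g - 2)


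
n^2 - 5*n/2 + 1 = (n - 2)*(n - 1/2)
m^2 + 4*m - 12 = (m - 2)*(m + 6)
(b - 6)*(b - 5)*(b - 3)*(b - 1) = b^4 - 15*b^3 + 77*b^2 - 153*b + 90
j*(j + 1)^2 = j^3 + 2*j^2 + j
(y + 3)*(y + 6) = y^2 + 9*y + 18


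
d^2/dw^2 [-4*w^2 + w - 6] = -8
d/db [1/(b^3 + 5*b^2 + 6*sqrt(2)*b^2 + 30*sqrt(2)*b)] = (-3*b^2 - 12*sqrt(2)*b - 10*b - 30*sqrt(2))/(b^2*(b^2 + 5*b + 6*sqrt(2)*b + 30*sqrt(2))^2)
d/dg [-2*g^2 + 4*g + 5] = 4 - 4*g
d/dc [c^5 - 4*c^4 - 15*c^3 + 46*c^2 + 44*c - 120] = 5*c^4 - 16*c^3 - 45*c^2 + 92*c + 44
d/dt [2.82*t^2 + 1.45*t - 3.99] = 5.64*t + 1.45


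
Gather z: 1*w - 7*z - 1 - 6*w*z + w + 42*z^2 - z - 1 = 2*w + 42*z^2 + z*(-6*w - 8) - 2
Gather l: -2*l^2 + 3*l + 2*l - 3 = -2*l^2 + 5*l - 3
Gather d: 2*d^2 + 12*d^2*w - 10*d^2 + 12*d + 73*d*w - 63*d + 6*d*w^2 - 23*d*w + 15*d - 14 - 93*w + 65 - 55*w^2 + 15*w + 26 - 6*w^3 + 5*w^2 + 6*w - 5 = d^2*(12*w - 8) + d*(6*w^2 + 50*w - 36) - 6*w^3 - 50*w^2 - 72*w + 72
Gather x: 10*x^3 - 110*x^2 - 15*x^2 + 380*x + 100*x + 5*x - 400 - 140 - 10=10*x^3 - 125*x^2 + 485*x - 550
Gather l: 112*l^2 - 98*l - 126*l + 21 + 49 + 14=112*l^2 - 224*l + 84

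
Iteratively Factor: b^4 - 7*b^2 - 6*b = (b)*(b^3 - 7*b - 6) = b*(b + 2)*(b^2 - 2*b - 3) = b*(b - 3)*(b + 2)*(b + 1)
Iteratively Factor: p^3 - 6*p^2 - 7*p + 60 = (p - 4)*(p^2 - 2*p - 15) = (p - 4)*(p + 3)*(p - 5)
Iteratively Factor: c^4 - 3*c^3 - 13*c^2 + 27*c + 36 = (c - 3)*(c^3 - 13*c - 12) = (c - 4)*(c - 3)*(c^2 + 4*c + 3) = (c - 4)*(c - 3)*(c + 3)*(c + 1)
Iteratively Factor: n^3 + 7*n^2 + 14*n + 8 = (n + 2)*(n^2 + 5*n + 4) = (n + 2)*(n + 4)*(n + 1)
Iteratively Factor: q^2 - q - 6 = (q - 3)*(q + 2)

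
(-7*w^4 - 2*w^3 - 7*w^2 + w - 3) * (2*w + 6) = -14*w^5 - 46*w^4 - 26*w^3 - 40*w^2 - 18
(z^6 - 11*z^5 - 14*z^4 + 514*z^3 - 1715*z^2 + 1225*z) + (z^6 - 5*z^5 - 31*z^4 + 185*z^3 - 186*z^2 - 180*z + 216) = 2*z^6 - 16*z^5 - 45*z^4 + 699*z^3 - 1901*z^2 + 1045*z + 216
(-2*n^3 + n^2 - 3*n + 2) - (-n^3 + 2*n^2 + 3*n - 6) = -n^3 - n^2 - 6*n + 8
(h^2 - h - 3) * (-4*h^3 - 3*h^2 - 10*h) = -4*h^5 + h^4 + 5*h^3 + 19*h^2 + 30*h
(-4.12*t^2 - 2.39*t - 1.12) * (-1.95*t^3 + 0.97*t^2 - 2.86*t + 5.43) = 8.034*t^5 + 0.6641*t^4 + 11.6489*t^3 - 16.6226*t^2 - 9.7745*t - 6.0816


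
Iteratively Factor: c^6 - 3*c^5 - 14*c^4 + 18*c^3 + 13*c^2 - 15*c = (c + 3)*(c^5 - 6*c^4 + 4*c^3 + 6*c^2 - 5*c) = (c - 1)*(c + 3)*(c^4 - 5*c^3 - c^2 + 5*c) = (c - 1)^2*(c + 3)*(c^3 - 4*c^2 - 5*c) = (c - 5)*(c - 1)^2*(c + 3)*(c^2 + c) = c*(c - 5)*(c - 1)^2*(c + 3)*(c + 1)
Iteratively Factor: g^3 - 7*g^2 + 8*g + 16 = (g - 4)*(g^2 - 3*g - 4) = (g - 4)^2*(g + 1)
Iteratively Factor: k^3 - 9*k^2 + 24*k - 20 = (k - 2)*(k^2 - 7*k + 10) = (k - 2)^2*(k - 5)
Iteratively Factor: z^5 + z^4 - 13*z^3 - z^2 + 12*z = (z + 4)*(z^4 - 3*z^3 - z^2 + 3*z) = (z - 1)*(z + 4)*(z^3 - 2*z^2 - 3*z) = (z - 3)*(z - 1)*(z + 4)*(z^2 + z) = (z - 3)*(z - 1)*(z + 1)*(z + 4)*(z)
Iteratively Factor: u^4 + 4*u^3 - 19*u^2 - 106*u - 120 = (u - 5)*(u^3 + 9*u^2 + 26*u + 24) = (u - 5)*(u + 2)*(u^2 + 7*u + 12) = (u - 5)*(u + 2)*(u + 4)*(u + 3)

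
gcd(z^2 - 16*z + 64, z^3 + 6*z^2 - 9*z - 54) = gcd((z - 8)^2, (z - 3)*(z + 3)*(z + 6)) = 1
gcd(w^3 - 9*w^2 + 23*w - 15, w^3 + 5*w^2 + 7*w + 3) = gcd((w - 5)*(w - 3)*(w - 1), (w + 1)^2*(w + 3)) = 1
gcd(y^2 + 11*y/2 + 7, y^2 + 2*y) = y + 2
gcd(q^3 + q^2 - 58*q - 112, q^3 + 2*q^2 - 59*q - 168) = q^2 - q - 56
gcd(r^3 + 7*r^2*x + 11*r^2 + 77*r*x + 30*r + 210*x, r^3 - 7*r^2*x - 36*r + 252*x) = r + 6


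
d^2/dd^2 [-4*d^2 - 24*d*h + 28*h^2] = -8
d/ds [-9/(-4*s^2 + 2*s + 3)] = 18*(1 - 4*s)/(-4*s^2 + 2*s + 3)^2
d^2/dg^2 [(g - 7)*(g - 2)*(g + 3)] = 6*g - 12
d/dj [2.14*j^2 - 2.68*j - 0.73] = 4.28*j - 2.68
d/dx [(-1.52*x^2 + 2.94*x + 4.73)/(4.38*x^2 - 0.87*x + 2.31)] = (-11.5548*x^2 - 48.4572*x + 10.9065)/(19.1844*x^4 - 7.6212*x^3 + 20.9925*x^2 - 4.0194*x + 5.3361)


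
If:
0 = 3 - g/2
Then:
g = 6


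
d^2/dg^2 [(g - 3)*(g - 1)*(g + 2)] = 6*g - 4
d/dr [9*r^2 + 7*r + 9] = 18*r + 7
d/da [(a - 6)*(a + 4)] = 2*a - 2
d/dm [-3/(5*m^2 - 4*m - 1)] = 6*(5*m - 2)/(-5*m^2 + 4*m + 1)^2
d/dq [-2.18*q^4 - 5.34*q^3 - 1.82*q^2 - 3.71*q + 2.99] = -8.72*q^3 - 16.02*q^2 - 3.64*q - 3.71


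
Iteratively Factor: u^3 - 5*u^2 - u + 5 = (u - 5)*(u^2 - 1) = (u - 5)*(u + 1)*(u - 1)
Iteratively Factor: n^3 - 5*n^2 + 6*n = (n - 3)*(n^2 - 2*n) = n*(n - 3)*(n - 2)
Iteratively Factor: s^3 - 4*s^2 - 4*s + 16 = (s - 2)*(s^2 - 2*s - 8) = (s - 4)*(s - 2)*(s + 2)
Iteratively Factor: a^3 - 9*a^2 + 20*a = (a - 5)*(a^2 - 4*a) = (a - 5)*(a - 4)*(a)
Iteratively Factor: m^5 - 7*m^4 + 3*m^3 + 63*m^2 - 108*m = (m - 4)*(m^4 - 3*m^3 - 9*m^2 + 27*m) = (m - 4)*(m - 3)*(m^3 - 9*m) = m*(m - 4)*(m - 3)*(m^2 - 9) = m*(m - 4)*(m - 3)*(m + 3)*(m - 3)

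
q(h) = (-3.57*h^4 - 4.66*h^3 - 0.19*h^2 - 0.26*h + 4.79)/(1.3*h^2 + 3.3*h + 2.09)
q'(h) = (-2.6*h - 3.3)*(-3.57*h^4 - 4.66*h^3 - 0.19*h^2 - 0.26*h + 4.79)/(1.3*h^2 + 3.3*h + 2.09)^2 + (-14.28*h^3 - 13.98*h^2 - 0.38*h - 0.26)/(1.3*h^2 + 3.3*h + 2.09)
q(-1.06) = 111.91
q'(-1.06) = -1128.21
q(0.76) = 0.23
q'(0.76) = -3.01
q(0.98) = -0.51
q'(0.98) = -3.73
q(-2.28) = -27.83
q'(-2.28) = 18.16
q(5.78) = -75.66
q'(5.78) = -28.49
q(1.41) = -2.48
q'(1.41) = -5.50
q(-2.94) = -39.83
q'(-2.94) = 19.27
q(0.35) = 1.30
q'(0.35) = -2.40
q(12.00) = -358.71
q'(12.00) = -62.55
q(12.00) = -358.71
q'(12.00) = -62.55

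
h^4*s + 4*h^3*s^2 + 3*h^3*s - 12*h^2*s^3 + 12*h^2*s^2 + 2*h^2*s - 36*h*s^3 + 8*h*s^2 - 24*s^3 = (h + 2)*(h - 2*s)*(h + 6*s)*(h*s + s)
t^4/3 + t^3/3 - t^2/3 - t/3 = t*(t/3 + 1/3)*(t - 1)*(t + 1)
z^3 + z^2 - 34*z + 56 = (z - 4)*(z - 2)*(z + 7)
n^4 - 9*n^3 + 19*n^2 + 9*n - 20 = (n - 5)*(n - 4)*(n - 1)*(n + 1)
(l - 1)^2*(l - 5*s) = l^3 - 5*l^2*s - 2*l^2 + 10*l*s + l - 5*s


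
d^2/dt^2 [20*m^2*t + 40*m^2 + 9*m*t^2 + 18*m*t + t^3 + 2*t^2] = 18*m + 6*t + 4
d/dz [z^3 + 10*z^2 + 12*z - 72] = 3*z^2 + 20*z + 12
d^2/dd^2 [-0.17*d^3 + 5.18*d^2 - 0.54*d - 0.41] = 10.36 - 1.02*d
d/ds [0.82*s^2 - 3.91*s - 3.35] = 1.64*s - 3.91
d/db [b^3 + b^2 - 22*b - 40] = 3*b^2 + 2*b - 22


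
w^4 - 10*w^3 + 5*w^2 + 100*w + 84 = (w - 7)*(w - 6)*(w + 1)*(w + 2)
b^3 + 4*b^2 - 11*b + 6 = (b - 1)^2*(b + 6)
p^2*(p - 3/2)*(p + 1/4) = p^4 - 5*p^3/4 - 3*p^2/8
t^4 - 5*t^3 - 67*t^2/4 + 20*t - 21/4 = (t - 7)*(t - 1/2)^2*(t + 3)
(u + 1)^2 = u^2 + 2*u + 1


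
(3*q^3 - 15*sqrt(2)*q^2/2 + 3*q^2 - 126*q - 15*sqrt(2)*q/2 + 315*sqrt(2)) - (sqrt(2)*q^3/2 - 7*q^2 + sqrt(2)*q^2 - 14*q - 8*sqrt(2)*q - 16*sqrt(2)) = -sqrt(2)*q^3/2 + 3*q^3 - 17*sqrt(2)*q^2/2 + 10*q^2 - 112*q + sqrt(2)*q/2 + 331*sqrt(2)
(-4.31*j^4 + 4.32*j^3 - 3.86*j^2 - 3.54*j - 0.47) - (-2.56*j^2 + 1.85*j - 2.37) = -4.31*j^4 + 4.32*j^3 - 1.3*j^2 - 5.39*j + 1.9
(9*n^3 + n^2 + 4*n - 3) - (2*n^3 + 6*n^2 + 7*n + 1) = 7*n^3 - 5*n^2 - 3*n - 4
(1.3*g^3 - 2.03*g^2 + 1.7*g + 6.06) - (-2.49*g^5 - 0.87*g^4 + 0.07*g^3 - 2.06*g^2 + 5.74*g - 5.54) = 2.49*g^5 + 0.87*g^4 + 1.23*g^3 + 0.0300000000000002*g^2 - 4.04*g + 11.6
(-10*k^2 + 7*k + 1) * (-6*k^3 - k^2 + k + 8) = 60*k^5 - 32*k^4 - 23*k^3 - 74*k^2 + 57*k + 8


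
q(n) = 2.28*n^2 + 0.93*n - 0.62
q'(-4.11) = -17.81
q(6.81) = 111.45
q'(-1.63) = -6.50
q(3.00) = 22.69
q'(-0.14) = 0.29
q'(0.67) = 3.99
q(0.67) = 1.03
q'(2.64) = 12.97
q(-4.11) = 34.07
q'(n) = 4.56*n + 0.93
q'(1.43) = 7.45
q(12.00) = 338.86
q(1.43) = 5.37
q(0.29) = -0.16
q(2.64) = 17.73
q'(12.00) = 55.65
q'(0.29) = 2.25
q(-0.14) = -0.71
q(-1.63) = 3.92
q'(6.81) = 31.98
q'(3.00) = 14.61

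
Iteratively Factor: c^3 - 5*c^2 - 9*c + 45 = (c + 3)*(c^2 - 8*c + 15) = (c - 3)*(c + 3)*(c - 5)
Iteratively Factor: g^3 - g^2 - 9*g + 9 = (g - 1)*(g^2 - 9) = (g - 3)*(g - 1)*(g + 3)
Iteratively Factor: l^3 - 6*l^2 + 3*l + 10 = (l - 5)*(l^2 - l - 2) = (l - 5)*(l + 1)*(l - 2)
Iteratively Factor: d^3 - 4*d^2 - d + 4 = (d - 4)*(d^2 - 1) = (d - 4)*(d + 1)*(d - 1)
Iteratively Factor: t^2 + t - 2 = (t + 2)*(t - 1)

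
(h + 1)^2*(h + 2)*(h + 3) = h^4 + 7*h^3 + 17*h^2 + 17*h + 6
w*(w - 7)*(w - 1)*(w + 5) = w^4 - 3*w^3 - 33*w^2 + 35*w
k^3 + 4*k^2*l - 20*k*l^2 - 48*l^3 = (k - 4*l)*(k + 2*l)*(k + 6*l)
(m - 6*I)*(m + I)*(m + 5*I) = m^3 + 31*m + 30*I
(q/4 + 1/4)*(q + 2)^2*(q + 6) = q^4/4 + 11*q^3/4 + 19*q^2/2 + 13*q + 6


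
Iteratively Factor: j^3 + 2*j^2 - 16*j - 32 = (j + 2)*(j^2 - 16) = (j - 4)*(j + 2)*(j + 4)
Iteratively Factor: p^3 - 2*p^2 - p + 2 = (p - 2)*(p^2 - 1) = (p - 2)*(p + 1)*(p - 1)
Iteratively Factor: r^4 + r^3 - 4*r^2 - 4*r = (r - 2)*(r^3 + 3*r^2 + 2*r) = (r - 2)*(r + 1)*(r^2 + 2*r) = (r - 2)*(r + 1)*(r + 2)*(r)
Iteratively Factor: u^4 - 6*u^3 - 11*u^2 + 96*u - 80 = (u - 4)*(u^3 - 2*u^2 - 19*u + 20) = (u - 4)*(u + 4)*(u^2 - 6*u + 5) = (u - 5)*(u - 4)*(u + 4)*(u - 1)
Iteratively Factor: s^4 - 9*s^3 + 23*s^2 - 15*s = (s - 3)*(s^3 - 6*s^2 + 5*s) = (s - 5)*(s - 3)*(s^2 - s) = s*(s - 5)*(s - 3)*(s - 1)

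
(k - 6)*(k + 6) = k^2 - 36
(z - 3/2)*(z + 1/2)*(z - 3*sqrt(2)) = z^3 - 3*sqrt(2)*z^2 - z^2 - 3*z/4 + 3*sqrt(2)*z + 9*sqrt(2)/4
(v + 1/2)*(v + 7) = v^2 + 15*v/2 + 7/2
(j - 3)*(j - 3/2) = j^2 - 9*j/2 + 9/2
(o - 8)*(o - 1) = o^2 - 9*o + 8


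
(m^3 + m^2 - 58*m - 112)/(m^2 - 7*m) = (m^3 + m^2 - 58*m - 112)/(m*(m - 7))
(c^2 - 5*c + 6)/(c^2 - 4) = (c - 3)/(c + 2)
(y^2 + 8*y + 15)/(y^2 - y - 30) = (y + 3)/(y - 6)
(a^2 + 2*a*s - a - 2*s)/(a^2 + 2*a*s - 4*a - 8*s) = (a - 1)/(a - 4)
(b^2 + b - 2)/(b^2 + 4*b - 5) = (b + 2)/(b + 5)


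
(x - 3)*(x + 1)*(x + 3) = x^3 + x^2 - 9*x - 9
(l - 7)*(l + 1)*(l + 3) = l^3 - 3*l^2 - 25*l - 21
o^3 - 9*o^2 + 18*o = o*(o - 6)*(o - 3)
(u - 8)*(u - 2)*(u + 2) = u^3 - 8*u^2 - 4*u + 32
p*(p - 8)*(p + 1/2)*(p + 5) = p^4 - 5*p^3/2 - 83*p^2/2 - 20*p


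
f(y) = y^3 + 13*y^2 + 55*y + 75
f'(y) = 3*y^2 + 26*y + 55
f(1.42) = 182.18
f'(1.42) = 97.97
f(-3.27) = -0.81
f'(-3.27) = 2.06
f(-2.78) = 1.08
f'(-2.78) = 5.91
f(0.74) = 123.22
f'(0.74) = 75.88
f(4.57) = 693.30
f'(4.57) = 236.47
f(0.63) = 115.06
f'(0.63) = 72.57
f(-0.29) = 60.12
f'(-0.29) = 47.71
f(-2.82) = 0.86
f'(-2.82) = 5.54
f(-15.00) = -1200.00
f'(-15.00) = 340.00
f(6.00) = 1089.00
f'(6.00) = 319.00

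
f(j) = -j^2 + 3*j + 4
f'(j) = 3 - 2*j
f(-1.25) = -1.31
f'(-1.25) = 5.50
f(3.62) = 1.76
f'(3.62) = -4.24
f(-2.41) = -9.04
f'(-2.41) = 7.82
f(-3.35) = -17.27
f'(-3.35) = 9.70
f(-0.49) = 2.29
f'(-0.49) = 3.98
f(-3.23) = -16.12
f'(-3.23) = 9.46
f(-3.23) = -16.12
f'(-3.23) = 9.46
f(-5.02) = -36.26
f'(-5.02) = 13.04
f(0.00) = 4.00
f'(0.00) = 3.00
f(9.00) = -50.00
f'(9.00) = -15.00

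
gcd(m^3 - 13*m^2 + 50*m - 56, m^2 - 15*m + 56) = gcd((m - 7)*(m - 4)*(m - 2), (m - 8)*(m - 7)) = m - 7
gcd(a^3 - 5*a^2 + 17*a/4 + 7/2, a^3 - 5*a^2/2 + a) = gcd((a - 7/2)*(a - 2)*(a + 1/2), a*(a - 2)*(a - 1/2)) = a - 2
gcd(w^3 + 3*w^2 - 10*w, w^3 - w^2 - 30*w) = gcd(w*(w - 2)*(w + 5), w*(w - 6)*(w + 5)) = w^2 + 5*w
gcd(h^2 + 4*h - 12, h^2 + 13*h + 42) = h + 6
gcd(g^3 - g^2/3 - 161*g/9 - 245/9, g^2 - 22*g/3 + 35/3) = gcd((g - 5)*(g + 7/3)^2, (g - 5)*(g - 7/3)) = g - 5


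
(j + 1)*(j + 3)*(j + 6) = j^3 + 10*j^2 + 27*j + 18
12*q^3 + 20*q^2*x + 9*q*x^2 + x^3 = (q + x)*(2*q + x)*(6*q + x)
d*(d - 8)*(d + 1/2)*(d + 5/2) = d^4 - 5*d^3 - 91*d^2/4 - 10*d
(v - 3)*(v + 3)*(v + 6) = v^3 + 6*v^2 - 9*v - 54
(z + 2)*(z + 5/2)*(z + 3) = z^3 + 15*z^2/2 + 37*z/2 + 15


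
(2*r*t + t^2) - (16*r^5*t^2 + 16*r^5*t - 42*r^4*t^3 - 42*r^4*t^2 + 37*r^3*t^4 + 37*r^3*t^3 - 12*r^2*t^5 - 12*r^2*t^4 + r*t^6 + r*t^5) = -16*r^5*t^2 - 16*r^5*t + 42*r^4*t^3 + 42*r^4*t^2 - 37*r^3*t^4 - 37*r^3*t^3 + 12*r^2*t^5 + 12*r^2*t^4 - r*t^6 - r*t^5 + 2*r*t + t^2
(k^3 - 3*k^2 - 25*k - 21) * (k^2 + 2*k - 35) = k^5 - k^4 - 66*k^3 + 34*k^2 + 833*k + 735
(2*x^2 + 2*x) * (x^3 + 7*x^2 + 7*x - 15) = 2*x^5 + 16*x^4 + 28*x^3 - 16*x^2 - 30*x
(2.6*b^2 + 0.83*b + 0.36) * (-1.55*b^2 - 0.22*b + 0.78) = -4.03*b^4 - 1.8585*b^3 + 1.2874*b^2 + 0.5682*b + 0.2808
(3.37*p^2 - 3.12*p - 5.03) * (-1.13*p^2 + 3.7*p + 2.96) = -3.8081*p^4 + 15.9946*p^3 + 4.1151*p^2 - 27.8462*p - 14.8888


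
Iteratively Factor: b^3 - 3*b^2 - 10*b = (b - 5)*(b^2 + 2*b) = b*(b - 5)*(b + 2)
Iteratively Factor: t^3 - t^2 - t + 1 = (t + 1)*(t^2 - 2*t + 1) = (t - 1)*(t + 1)*(t - 1)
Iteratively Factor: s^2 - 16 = (s - 4)*(s + 4)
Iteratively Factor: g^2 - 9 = (g + 3)*(g - 3)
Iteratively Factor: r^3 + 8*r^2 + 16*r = (r)*(r^2 + 8*r + 16) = r*(r + 4)*(r + 4)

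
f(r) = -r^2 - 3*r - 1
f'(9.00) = -21.00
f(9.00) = -109.00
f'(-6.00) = 9.00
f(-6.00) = -19.00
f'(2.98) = -8.96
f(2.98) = -18.82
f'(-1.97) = 0.94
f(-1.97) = 1.03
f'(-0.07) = -2.86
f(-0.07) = -0.79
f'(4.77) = -12.54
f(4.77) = -38.06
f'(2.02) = -7.04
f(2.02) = -11.14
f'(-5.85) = 8.70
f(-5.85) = -17.67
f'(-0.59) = -1.82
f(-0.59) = 0.42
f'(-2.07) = 1.14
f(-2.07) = 0.93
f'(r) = -2*r - 3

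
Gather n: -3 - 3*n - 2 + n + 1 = -2*n - 4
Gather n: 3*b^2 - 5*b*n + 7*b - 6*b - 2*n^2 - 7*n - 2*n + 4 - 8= 3*b^2 + b - 2*n^2 + n*(-5*b - 9) - 4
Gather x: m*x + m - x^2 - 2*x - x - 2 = m - x^2 + x*(m - 3) - 2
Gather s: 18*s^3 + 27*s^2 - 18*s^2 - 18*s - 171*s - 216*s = 18*s^3 + 9*s^2 - 405*s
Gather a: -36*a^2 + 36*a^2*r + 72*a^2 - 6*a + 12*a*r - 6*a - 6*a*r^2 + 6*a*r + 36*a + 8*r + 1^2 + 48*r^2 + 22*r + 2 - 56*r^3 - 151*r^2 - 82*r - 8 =a^2*(36*r + 36) + a*(-6*r^2 + 18*r + 24) - 56*r^3 - 103*r^2 - 52*r - 5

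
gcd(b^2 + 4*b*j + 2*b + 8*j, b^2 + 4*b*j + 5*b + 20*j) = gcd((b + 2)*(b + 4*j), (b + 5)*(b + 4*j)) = b + 4*j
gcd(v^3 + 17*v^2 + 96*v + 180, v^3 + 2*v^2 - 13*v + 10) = v + 5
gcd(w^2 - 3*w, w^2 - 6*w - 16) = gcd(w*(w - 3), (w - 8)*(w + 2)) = 1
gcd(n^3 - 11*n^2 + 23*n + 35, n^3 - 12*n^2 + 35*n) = n^2 - 12*n + 35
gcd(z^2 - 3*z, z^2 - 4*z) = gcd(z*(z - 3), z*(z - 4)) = z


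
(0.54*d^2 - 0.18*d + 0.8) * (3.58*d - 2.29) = 1.9332*d^3 - 1.881*d^2 + 3.2762*d - 1.832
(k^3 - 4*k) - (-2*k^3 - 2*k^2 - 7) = 3*k^3 + 2*k^2 - 4*k + 7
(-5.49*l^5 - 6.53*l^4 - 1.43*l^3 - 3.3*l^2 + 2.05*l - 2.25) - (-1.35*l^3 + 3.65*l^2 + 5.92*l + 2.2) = -5.49*l^5 - 6.53*l^4 - 0.0799999999999998*l^3 - 6.95*l^2 - 3.87*l - 4.45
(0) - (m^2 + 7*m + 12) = -m^2 - 7*m - 12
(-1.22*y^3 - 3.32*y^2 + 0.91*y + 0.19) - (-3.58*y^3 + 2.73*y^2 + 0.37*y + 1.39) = 2.36*y^3 - 6.05*y^2 + 0.54*y - 1.2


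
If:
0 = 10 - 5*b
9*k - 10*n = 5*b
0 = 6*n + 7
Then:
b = 2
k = -5/27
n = -7/6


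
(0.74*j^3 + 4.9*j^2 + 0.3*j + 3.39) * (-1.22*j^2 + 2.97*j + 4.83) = -0.9028*j^5 - 3.7802*j^4 + 17.7612*j^3 + 20.4222*j^2 + 11.5173*j + 16.3737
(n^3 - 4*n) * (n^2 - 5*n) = n^5 - 5*n^4 - 4*n^3 + 20*n^2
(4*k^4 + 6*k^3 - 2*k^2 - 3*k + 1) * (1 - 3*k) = -12*k^5 - 14*k^4 + 12*k^3 + 7*k^2 - 6*k + 1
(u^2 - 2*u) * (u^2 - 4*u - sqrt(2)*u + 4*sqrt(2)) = u^4 - 6*u^3 - sqrt(2)*u^3 + 8*u^2 + 6*sqrt(2)*u^2 - 8*sqrt(2)*u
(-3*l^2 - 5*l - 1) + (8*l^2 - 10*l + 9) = 5*l^2 - 15*l + 8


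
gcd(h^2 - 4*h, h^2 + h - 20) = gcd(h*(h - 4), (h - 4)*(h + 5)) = h - 4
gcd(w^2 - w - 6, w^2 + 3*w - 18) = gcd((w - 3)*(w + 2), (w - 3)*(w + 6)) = w - 3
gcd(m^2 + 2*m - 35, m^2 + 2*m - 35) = m^2 + 2*m - 35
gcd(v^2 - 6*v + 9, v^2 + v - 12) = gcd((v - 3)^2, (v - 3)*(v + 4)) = v - 3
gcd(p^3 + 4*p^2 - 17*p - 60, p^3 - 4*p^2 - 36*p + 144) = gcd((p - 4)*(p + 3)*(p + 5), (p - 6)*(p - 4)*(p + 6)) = p - 4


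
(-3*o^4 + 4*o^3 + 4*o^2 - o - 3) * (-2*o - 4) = 6*o^5 + 4*o^4 - 24*o^3 - 14*o^2 + 10*o + 12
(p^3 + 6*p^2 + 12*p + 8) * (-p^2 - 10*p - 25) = -p^5 - 16*p^4 - 97*p^3 - 278*p^2 - 380*p - 200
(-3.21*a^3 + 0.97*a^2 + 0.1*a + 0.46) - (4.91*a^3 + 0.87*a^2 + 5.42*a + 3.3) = -8.12*a^3 + 0.1*a^2 - 5.32*a - 2.84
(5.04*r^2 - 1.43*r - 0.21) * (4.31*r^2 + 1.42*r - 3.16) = 21.7224*r^4 + 0.9935*r^3 - 18.8621*r^2 + 4.2206*r + 0.6636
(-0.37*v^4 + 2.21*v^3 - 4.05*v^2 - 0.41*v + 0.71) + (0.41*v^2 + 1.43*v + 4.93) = -0.37*v^4 + 2.21*v^3 - 3.64*v^2 + 1.02*v + 5.64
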